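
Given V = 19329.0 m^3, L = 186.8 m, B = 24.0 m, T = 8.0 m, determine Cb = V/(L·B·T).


Formula: Cb = V / (L * B * T)
Step 1 — L * B * T = 186.8 * 24.0 * 8.0 = 35865.6 m^3
Step 2 — Cb = 19329.0 / 35865.6 ≈ 0.53893 (5 s.f.)

0.53893


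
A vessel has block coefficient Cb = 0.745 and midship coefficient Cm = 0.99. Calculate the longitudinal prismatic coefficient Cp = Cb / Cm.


Formula: Cp = Cb / Cm
Substituting: Cp = 0.745 / 0.99
Result: Cp ≈ 0.75253 (5 s.f.)

0.75253


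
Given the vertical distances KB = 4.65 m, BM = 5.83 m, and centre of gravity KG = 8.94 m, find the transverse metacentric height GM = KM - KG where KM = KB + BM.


Formula: GM = KB + BM - KG
Step 1 — KM = KB + BM = 4.65 + 5.83 = 10.48 m
Step 2 — GM = KM - KG = 10.48 - 8.94 = 1.54 m

1.54 m


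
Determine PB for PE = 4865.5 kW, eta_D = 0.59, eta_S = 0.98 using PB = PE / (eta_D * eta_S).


Formula: PB = PE / (eta_D * eta_S)
Step 1 — combined efficiency = eta_D * eta_S = 0.59 * 0.98 = 0.5782
Step 2 — PB = 4865.5 / 0.5782 ≈ 8414.9 kW (5 s.f.)

8414.9 kW


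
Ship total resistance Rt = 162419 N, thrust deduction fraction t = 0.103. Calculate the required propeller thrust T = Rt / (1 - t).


Formula: T = Rt / (1 - t)
Step 1 — (1 - t) = 1 - 0.103 = 0.897
Step 2 — T = 162419 / 0.897 ≈ 181070 N (5 s.f.)

181070 N


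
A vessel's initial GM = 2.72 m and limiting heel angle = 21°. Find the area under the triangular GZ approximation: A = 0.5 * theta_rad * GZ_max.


Formula: GZ_max = GM * sin(theta); Area = 0.5 * theta_rad * GZ_max
Step 1 — GZ_max = 2.72 * sin(21°) = 2.72 * 0.358368 = 0.974761 m
Step 2 — theta_rad = 21 * pi/180 = 0.366519 rad
Step 3 — Area = 0.5 * 0.366519 * 0.974761 ≈ 0.17863 m·rad (5 s.f.)

0.17863 m·rad


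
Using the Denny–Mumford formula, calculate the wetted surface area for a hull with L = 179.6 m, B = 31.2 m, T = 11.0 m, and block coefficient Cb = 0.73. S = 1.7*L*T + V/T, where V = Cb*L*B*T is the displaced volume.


Formula: S = 1.7*L*T + V/T with V = Cb*L*B*T, i.e. S = L * (1.7*T + Cb*B)
Step 1 — 1.7*T = 1.7 * 11.0 = 18.7 m
Step 2 — Cb*B = 0.73 * 31.2 = 22.776 m
Step 3 — 1.7*T + Cb*B = 18.7 + 22.776 = 41.476 m
Step 4 — S = 179.6 * 41.476 ≈ 7449.1 m^2 (5 s.f.)

7449.1 m^2


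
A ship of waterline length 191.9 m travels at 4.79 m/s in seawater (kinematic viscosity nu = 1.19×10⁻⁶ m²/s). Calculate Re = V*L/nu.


Formula: Re = V * L / nu
Step 1 — V * L = 4.79 * 191.9 = 919.201 m^2/s
Step 2 — Re = 919.201 / 1.19e-6 = 7.72e+08

7.72e+08


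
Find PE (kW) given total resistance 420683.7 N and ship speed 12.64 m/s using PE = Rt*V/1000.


Formula: PE = Rt * V / 1000 (kW)
Step 1 — PE (W) = 420683.7 * 12.64 = 5317441.968 W
Step 2 — PE (kW) = 5317441.968 / 1000 ≈ 5317.4 kW (5 s.f.)

5317.4 kW


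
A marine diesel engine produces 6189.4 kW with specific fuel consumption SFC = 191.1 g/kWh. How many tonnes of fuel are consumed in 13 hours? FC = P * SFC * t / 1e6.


Formula: FC (tonnes) = P * SFC * t / 1,000,000
Step 1 — P * SFC * t = 6189.4 * 191.1 * 13 = 15376326.42 g
Step 2 — FC (tonnes) = 15376326.42 / 1,000,000 ≈ 15.376 tonnes (5 s.f.)

15.376 tonnes


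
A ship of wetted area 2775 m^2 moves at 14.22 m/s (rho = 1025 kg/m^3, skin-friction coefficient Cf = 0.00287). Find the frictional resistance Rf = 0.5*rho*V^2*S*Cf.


Formula: Rf = 0.5 * rho * V^2 * S * Cf
Step 1 — V^2 = 14.22^2 = 202.2084
Step 2 — 0.5 * rho * V^2 = 0.5 * 1025 * 202.2084 = 103631.805
Step 3 — Rf = 103631.805 * 2775 * 0.00287 ≈ 825350 N (5 s.f.)

825350 N


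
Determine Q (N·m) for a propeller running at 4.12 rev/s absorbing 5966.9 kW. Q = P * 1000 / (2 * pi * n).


Formula: Q = P_W / (2 * pi * n)
Step 1 — P_W = 5966.9 kW * 1000 = 5966900.0 W
Step 2 — 2 * pi * n = 2 * pi * 4.12 = 25.886723
Step 3 — Q = 5966900.0 / 25.886723 ≈ 230500 N·m (5 s.f.)

230500 N·m


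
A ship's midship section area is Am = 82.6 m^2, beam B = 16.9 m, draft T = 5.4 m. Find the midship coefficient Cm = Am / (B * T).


Formula: Cm = Am / (B * T)
Step 1 — B * T = 16.9 * 5.4 = 91.26 m^2
Step 2 — Cm = 82.6 / 91.26 ≈ 0.90511 (5 s.f.)

0.90511


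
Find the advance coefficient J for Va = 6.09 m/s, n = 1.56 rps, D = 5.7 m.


Formula: J = Va / (n * D)
Step 1 — n * D = 1.56 * 5.7 = 8.892
Step 2 — J = 6.09 / 8.892 ≈ 0.68489 (5 s.f.)

0.68489


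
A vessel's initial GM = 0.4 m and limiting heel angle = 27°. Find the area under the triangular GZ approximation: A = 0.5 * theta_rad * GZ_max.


Formula: GZ_max = GM * sin(theta); Area = 0.5 * theta_rad * GZ_max
Step 1 — GZ_max = 0.4 * sin(27°) = 0.4 * 0.45399 = 0.181596 m
Step 2 — theta_rad = 27 * pi/180 = 0.471239 rad
Step 3 — Area = 0.5 * 0.471239 * 0.181596 ≈ 0.042788 m·rad (5 s.f.)

0.042788 m·rad


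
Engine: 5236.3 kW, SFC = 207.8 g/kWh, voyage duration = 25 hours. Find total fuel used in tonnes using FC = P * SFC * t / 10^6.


Formula: FC (tonnes) = P * SFC * t / 1,000,000
Step 1 — P * SFC * t = 5236.3 * 207.8 * 25 = 27202578.5 g
Step 2 — FC (tonnes) = 27202578.5 / 1,000,000 ≈ 27.203 tonnes (5 s.f.)

27.203 tonnes


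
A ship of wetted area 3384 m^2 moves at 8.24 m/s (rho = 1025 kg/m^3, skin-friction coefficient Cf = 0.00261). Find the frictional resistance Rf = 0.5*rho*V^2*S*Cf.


Formula: Rf = 0.5 * rho * V^2 * S * Cf
Step 1 — V^2 = 8.24^2 = 67.8976
Step 2 — 0.5 * rho * V^2 = 0.5 * 1025 * 67.8976 = 34797.52
Step 3 — Rf = 34797.52 * 3384 * 0.00261 ≈ 307340 N (5 s.f.)

307340 N


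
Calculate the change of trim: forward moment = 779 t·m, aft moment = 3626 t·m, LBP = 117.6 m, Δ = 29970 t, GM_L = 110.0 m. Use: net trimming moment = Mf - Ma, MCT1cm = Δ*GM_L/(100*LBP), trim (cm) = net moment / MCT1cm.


Formula: net trimming moment = Mf - Ma; MCT1cm = Δ*GM_L/(100*LBP); trim = net moment / MCT1cm
Step 1 — net trimming moment = 779 - 3626 = -2847 t·m
Step 2 — MCT1cm = 29970 * 110.0 / (100 * 117.6) = 280.3316 t·m/cm
Step 3 — trim = -2847 / 280.3316 ≈ -10.156 cm (5 s.f.)

-10.156 cm


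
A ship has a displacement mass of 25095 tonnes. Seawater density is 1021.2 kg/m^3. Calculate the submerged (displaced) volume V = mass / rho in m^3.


Formula: V = mass / rho
Step 1 — convert tonnes to kg: 25095 t * 1000 = 25095000 kg
Step 2 — V = 25095000 / 1021.2 ≈ 24574 m^3 (5 s.f.)

24574 m^3


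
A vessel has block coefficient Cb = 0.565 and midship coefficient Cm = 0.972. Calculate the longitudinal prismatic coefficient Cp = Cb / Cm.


Formula: Cp = Cb / Cm
Substituting: Cp = 0.565 / 0.972
Result: Cp ≈ 0.58128 (5 s.f.)

0.58128


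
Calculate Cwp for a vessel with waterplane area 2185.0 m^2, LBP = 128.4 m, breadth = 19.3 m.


Formula: Cwp = Aw / (L * B)
Step 1 — L * B = 128.4 * 19.3 = 2478.12 m^2
Step 2 — Cwp = 2185.0 / 2478.12 ≈ 0.88172 (5 s.f.)

0.88172


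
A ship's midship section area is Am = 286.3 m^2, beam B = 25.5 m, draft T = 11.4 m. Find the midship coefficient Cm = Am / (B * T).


Formula: Cm = Am / (B * T)
Step 1 — B * T = 25.5 * 11.4 = 290.7 m^2
Step 2 — Cm = 286.3 / 290.7 ≈ 0.98486 (5 s.f.)

0.98486


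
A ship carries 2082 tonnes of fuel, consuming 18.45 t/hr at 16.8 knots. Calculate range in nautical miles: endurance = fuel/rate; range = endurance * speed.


Formula: endurance = fuel / rate; range = endurance * speed
Step 1 — endurance = 2082 / 18.45 = 112.8455 hours
Step 2 — range = 112.8455 * 16.8 ≈ 1895.8 nautical miles (5 s.f.)

1895.8 NM


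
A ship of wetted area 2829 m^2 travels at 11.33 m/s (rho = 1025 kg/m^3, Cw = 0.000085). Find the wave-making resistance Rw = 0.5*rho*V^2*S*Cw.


Formula: Rw = 0.5 * rho * V^2 * S * Cw
Step 1 — V^2 = 11.33^2 = 128.3689
Step 2 — 0.5 * rho * V^2 = 0.5 * 1025 * 128.3689 = 65789.06125
Step 3 — Rw = 65789.06125 * 2829 * 0.000085 ≈ 15820 N (5 s.f.)

15820 N


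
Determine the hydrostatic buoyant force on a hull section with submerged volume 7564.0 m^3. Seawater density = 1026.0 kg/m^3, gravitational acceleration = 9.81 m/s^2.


Formula: Fb = rho * g * V
Substituting: Fb = 1026.0 * 9.81 * 7564.0
Intermediate: 1026.0 * 9.81 = 10065.06
Result: Fb = 10065.06 * 7564.0 ≈ 76132000 N (5 s.f.)

76132000 N


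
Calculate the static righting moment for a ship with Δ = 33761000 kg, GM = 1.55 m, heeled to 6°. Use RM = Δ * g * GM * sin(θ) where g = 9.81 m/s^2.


Formula: GZ = GM * sin(theta); RM = disp * g * GZ
Step 1 — GZ = 1.55 * sin(6°) = 1.55 * 0.104528 = 0.162018 m
Step 2 — RM = 33761000 * 9.81 * 0.162018 ≈ 53660000 N·m (5 s.f.)

53660000 N·m


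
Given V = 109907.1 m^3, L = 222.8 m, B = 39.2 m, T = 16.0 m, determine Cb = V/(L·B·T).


Formula: Cb = V / (L * B * T)
Step 1 — L * B * T = 222.8 * 39.2 * 16.0 = 139740.16 m^3
Step 2 — Cb = 109907.1 / 139740.16 ≈ 0.78651 (5 s.f.)

0.78651


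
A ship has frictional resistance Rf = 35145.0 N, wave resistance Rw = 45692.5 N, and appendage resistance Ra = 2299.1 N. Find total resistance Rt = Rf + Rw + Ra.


Formula: Rt = Rf + Rw + Ra
Substituting: Rt = 35145.0 + 45692.5 + 2299.1
Result: Rt = 83136.6 N

83136.6 N


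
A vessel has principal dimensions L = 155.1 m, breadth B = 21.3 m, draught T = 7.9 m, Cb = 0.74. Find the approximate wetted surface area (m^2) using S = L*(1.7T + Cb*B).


Formula: S = 1.7*L*T + V/T with V = Cb*L*B*T, i.e. S = L * (1.7*T + Cb*B)
Step 1 — 1.7*T = 1.7 * 7.9 = 13.43 m
Step 2 — Cb*B = 0.74 * 21.3 = 15.762 m
Step 3 — 1.7*T + Cb*B = 13.43 + 15.762 = 29.192 m
Step 4 — S = 155.1 * 29.192 ≈ 4527.7 m^2 (5 s.f.)

4527.7 m^2


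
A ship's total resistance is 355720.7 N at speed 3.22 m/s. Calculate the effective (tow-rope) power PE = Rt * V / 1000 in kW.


Formula: PE = Rt * V / 1000 (kW)
Step 1 — PE (W) = 355720.7 * 3.22 = 1145420.654 W
Step 2 — PE (kW) = 1145420.654 / 1000 ≈ 1145.4 kW (5 s.f.)

1145.4 kW


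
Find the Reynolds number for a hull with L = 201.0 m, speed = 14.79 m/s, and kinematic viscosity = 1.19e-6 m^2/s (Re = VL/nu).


Formula: Re = V * L / nu
Step 1 — V * L = 14.79 * 201.0 = 2972.79 m^2/s
Step 2 — Re = 2972.79 / 1.19e-6 = 2.50e+09

2.50e+09


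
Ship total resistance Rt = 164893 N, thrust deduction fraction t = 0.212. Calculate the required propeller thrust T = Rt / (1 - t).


Formula: T = Rt / (1 - t)
Step 1 — (1 - t) = 1 - 0.212 = 0.788
Step 2 — T = 164893 / 0.788 ≈ 209260 N (5 s.f.)

209260 N


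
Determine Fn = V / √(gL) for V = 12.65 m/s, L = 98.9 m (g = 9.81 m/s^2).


Formula: Fn = V / sqrt(g * L)
Step 1 — g * L = 9.81 * 98.9 = 970.209
Step 2 — sqrt(g * L) = sqrt(970.209) = 31.148178
Step 3 — Fn = 12.65 / 31.148178 ≈ 0.40612 (5 s.f.)

0.40612


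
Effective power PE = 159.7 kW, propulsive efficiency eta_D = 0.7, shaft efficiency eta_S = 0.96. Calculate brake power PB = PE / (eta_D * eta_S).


Formula: PB = PE / (eta_D * eta_S)
Step 1 — combined efficiency = eta_D * eta_S = 0.7 * 0.96 = 0.672
Step 2 — PB = 159.7 / 0.672 ≈ 237.65 kW (5 s.f.)

237.65 kW


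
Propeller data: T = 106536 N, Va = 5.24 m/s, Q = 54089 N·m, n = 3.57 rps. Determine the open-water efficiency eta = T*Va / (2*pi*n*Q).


Formula: eta = T * Va / (2 * pi * n * Q)
Step 1 — numerator = T * Va = 106536 * 5.24 = 558248.64
Step 2 — 2 * pi * n = 2 * pi * 3.57 = 22.430972
Step 3 — denominator = 22.430972 * 54089 = 1213268.84
Step 4 — eta = 558248.64 / 1213268.84 ≈ 0.46012 (5 s.f.)

0.46012


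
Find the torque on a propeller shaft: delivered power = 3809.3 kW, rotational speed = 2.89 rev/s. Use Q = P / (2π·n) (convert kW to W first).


Formula: Q = P_W / (2 * pi * n)
Step 1 — P_W = 3809.3 kW * 1000 = 3809300.0 W
Step 2 — 2 * pi * n = 2 * pi * 2.89 = 18.158406
Step 3 — Q = 3809300.0 / 18.158406 ≈ 209780 N·m (5 s.f.)

209780 N·m


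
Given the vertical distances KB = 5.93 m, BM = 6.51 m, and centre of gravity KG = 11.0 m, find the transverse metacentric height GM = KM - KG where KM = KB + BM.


Formula: GM = KB + BM - KG
Step 1 — KM = KB + BM = 5.93 + 6.51 = 12.44 m
Step 2 — GM = KM - KG = 12.44 - 11.0 = 1.44 m

1.44 m


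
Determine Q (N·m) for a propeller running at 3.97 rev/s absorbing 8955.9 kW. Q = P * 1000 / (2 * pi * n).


Formula: Q = P_W / (2 * pi * n)
Step 1 — P_W = 8955.9 kW * 1000 = 8955900.0 W
Step 2 — 2 * pi * n = 2 * pi * 3.97 = 24.944246
Step 3 — Q = 8955900.0 / 24.944246 ≈ 359040 N·m (5 s.f.)

359040 N·m


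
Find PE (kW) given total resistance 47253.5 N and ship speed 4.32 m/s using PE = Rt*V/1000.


Formula: PE = Rt * V / 1000 (kW)
Step 1 — PE (W) = 47253.5 * 4.32 = 204135.12 W
Step 2 — PE (kW) = 204135.12 / 1000 ≈ 204.14 kW (5 s.f.)

204.14 kW


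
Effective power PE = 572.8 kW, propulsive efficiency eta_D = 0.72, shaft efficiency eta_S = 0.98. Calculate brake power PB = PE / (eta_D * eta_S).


Formula: PB = PE / (eta_D * eta_S)
Step 1 — combined efficiency = eta_D * eta_S = 0.72 * 0.98 = 0.7056
Step 2 — PB = 572.8 / 0.7056 ≈ 811.79 kW (5 s.f.)

811.79 kW


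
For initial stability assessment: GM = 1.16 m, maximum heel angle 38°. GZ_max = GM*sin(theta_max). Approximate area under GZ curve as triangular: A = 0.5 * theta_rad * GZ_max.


Formula: GZ_max = GM * sin(theta); Area = 0.5 * theta_rad * GZ_max
Step 1 — GZ_max = 1.16 * sin(38°) = 1.16 * 0.615661 = 0.714167 m
Step 2 — theta_rad = 38 * pi/180 = 0.663225 rad
Step 3 — Area = 0.5 * 0.663225 * 0.714167 ≈ 0.23683 m·rad (5 s.f.)

0.23683 m·rad


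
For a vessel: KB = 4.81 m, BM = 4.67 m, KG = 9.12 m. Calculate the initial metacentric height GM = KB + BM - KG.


Formula: GM = KB + BM - KG
Step 1 — KM = KB + BM = 4.81 + 4.67 = 9.48 m
Step 2 — GM = KM - KG = 9.48 - 9.12 = 0.36 m

0.36 m


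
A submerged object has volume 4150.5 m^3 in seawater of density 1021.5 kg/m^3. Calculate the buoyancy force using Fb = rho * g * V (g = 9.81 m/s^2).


Formula: Fb = rho * g * V
Substituting: Fb = 1021.5 * 9.81 * 4150.5
Intermediate: 1021.5 * 9.81 = 10020.915
Result: Fb = 10020.915 * 4150.5 ≈ 41592000 N (5 s.f.)

41592000 N


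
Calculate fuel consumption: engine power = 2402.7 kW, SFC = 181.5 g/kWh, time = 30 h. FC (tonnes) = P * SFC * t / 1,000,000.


Formula: FC (tonnes) = P * SFC * t / 1,000,000
Step 1 — P * SFC * t = 2402.7 * 181.5 * 30 = 13082701.5 g
Step 2 — FC (tonnes) = 13082701.5 / 1,000,000 ≈ 13.083 tonnes (5 s.f.)

13.083 tonnes


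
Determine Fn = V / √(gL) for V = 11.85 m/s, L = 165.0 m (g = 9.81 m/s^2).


Formula: Fn = V / sqrt(g * L)
Step 1 — g * L = 9.81 * 165.0 = 1618.65
Step 2 — sqrt(g * L) = sqrt(1618.65) = 40.23245
Step 3 — Fn = 11.85 / 40.23245 ≈ 0.29454 (5 s.f.)

0.29454


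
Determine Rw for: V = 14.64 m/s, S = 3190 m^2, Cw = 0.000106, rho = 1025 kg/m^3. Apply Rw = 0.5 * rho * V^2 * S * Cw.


Formula: Rw = 0.5 * rho * V^2 * S * Cw
Step 1 — V^2 = 14.64^2 = 214.3296
Step 2 — 0.5 * rho * V^2 = 0.5 * 1025 * 214.3296 = 109843.92
Step 3 — Rw = 109843.92 * 3190 * 0.000106 ≈ 37143 N (5 s.f.)

37143 N


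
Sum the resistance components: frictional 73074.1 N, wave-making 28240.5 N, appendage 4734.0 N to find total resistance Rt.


Formula: Rt = Rf + Rw + Ra
Substituting: Rt = 73074.1 + 28240.5 + 4734.0
Result: Rt = 106048.6 N

106048.6 N


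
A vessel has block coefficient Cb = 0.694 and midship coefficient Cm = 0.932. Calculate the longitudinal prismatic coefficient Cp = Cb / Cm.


Formula: Cp = Cb / Cm
Substituting: Cp = 0.694 / 0.932
Result: Cp ≈ 0.74464 (5 s.f.)

0.74464


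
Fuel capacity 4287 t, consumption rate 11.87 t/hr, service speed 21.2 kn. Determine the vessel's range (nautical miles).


Formula: endurance = fuel / rate; range = endurance * speed
Step 1 — endurance = 4287 / 11.87 = 361.1626 hours
Step 2 — range = 361.1626 * 21.2 ≈ 7656.6 nautical miles (5 s.f.)

7656.6 NM


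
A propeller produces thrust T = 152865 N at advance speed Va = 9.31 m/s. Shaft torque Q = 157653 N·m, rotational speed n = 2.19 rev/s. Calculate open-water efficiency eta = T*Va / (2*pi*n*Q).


Formula: eta = T * Va / (2 * pi * n * Q)
Step 1 — numerator = T * Va = 152865 * 9.31 = 1423173.15
Step 2 — 2 * pi * n = 2 * pi * 2.19 = 13.760176
Step 3 — denominator = 13.760176 * 157653 = 2169333.03
Step 4 — eta = 1423173.15 / 2169333.03 ≈ 0.65604 (5 s.f.)

0.65604


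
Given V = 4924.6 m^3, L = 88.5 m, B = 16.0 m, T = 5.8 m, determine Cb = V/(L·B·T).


Formula: Cb = V / (L * B * T)
Step 1 — L * B * T = 88.5 * 16.0 * 5.8 = 8212.8 m^3
Step 2 — Cb = 4924.6 / 8212.8 ≈ 0.59962 (5 s.f.)

0.59962


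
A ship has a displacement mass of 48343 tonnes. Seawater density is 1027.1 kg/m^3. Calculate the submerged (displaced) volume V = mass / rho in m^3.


Formula: V = mass / rho
Step 1 — convert tonnes to kg: 48343 t * 1000 = 48343000 kg
Step 2 — V = 48343000 / 1027.1 ≈ 47067 m^3 (5 s.f.)

47067 m^3


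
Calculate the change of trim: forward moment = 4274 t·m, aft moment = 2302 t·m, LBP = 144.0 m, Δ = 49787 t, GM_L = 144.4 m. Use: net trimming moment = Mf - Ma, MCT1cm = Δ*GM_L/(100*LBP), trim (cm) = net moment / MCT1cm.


Formula: net trimming moment = Mf - Ma; MCT1cm = Δ*GM_L/(100*LBP); trim = net moment / MCT1cm
Step 1 — net trimming moment = 4274 - 2302 = 1972 t·m
Step 2 — MCT1cm = 49787 * 144.4 / (100 * 144.0) = 499.253 t·m/cm
Step 3 — trim = 1972 / 499.253 ≈ 3.9499 cm (5 s.f.)

3.9499 cm


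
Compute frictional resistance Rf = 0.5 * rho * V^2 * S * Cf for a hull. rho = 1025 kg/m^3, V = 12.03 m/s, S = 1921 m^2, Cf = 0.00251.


Formula: Rf = 0.5 * rho * V^2 * S * Cf
Step 1 — V^2 = 12.03^2 = 144.7209
Step 2 — 0.5 * rho * V^2 = 0.5 * 1025 * 144.7209 = 74169.46125
Step 3 — Rf = 74169.46125 * 1921 * 0.00251 ≈ 357620 N (5 s.f.)

357620 N


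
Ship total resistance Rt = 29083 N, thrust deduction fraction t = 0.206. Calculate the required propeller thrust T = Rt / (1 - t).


Formula: T = Rt / (1 - t)
Step 1 — (1 - t) = 1 - 0.206 = 0.794
Step 2 — T = 29083 / 0.794 ≈ 36628 N (5 s.f.)

36628 N


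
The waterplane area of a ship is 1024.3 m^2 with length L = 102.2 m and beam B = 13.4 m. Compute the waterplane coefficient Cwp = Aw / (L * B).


Formula: Cwp = Aw / (L * B)
Step 1 — L * B = 102.2 * 13.4 = 1369.48 m^2
Step 2 — Cwp = 1024.3 / 1369.48 ≈ 0.74795 (5 s.f.)

0.74795


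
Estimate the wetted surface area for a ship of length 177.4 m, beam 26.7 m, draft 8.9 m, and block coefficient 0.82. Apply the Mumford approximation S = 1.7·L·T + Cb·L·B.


Formula: S = 1.7*L*T + V/T with V = Cb*L*B*T, i.e. S = L * (1.7*T + Cb*B)
Step 1 — 1.7*T = 1.7 * 8.9 = 15.13 m
Step 2 — Cb*B = 0.82 * 26.7 = 21.894 m
Step 3 — 1.7*T + Cb*B = 15.13 + 21.894 = 37.024 m
Step 4 — S = 177.4 * 37.024 ≈ 6568.1 m^2 (5 s.f.)

6568.1 m^2


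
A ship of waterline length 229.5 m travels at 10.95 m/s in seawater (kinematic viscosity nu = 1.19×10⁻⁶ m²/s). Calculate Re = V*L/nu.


Formula: Re = V * L / nu
Step 1 — V * L = 10.95 * 229.5 = 2513.025 m^2/s
Step 2 — Re = 2513.025 / 1.19e-6 = 2.11e+09

2.11e+09


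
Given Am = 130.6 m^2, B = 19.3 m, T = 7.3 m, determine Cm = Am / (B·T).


Formula: Cm = Am / (B * T)
Step 1 — B * T = 19.3 * 7.3 = 140.89 m^2
Step 2 — Cm = 130.6 / 140.89 ≈ 0.92696 (5 s.f.)

0.92696


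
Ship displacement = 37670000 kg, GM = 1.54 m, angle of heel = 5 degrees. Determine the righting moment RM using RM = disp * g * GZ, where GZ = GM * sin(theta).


Formula: GZ = GM * sin(theta); RM = disp * g * GZ
Step 1 — GZ = 1.54 * sin(5°) = 1.54 * 0.087156 = 0.13422 m
Step 2 — RM = 37670000 * 9.81 * 0.13422 ≈ 49600000 N·m (5 s.f.)

49600000 N·m


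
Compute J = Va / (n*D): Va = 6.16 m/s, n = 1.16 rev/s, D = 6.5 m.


Formula: J = Va / (n * D)
Step 1 — n * D = 1.16 * 6.5 = 7.54
Step 2 — J = 6.16 / 7.54 ≈ 0.81698 (5 s.f.)

0.81698


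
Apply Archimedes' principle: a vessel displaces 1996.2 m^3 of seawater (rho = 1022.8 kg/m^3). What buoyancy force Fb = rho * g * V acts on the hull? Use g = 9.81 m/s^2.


Formula: Fb = rho * g * V
Substituting: Fb = 1022.8 * 9.81 * 1996.2
Intermediate: 1022.8 * 9.81 = 10033.668
Result: Fb = 10033.668 * 1996.2 ≈ 20029000 N (5 s.f.)

20029000 N


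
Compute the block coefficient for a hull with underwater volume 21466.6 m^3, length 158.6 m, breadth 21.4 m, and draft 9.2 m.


Formula: Cb = V / (L * B * T)
Step 1 — L * B * T = 158.6 * 21.4 * 9.2 = 31225.168 m^3
Step 2 — Cb = 21466.6 / 31225.168 ≈ 0.68748 (5 s.f.)

0.68748


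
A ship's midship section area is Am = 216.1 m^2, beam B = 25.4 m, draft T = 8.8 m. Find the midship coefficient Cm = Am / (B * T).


Formula: Cm = Am / (B * T)
Step 1 — B * T = 25.4 * 8.8 = 223.52 m^2
Step 2 — Cm = 216.1 / 223.52 ≈ 0.96680 (5 s.f.)

0.96680


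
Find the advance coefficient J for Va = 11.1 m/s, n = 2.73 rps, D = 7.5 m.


Formula: J = Va / (n * D)
Step 1 — n * D = 2.73 * 7.5 = 20.475
Step 2 — J = 11.1 / 20.475 ≈ 0.54212 (5 s.f.)

0.54212


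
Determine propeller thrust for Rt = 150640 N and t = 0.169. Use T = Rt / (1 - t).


Formula: T = Rt / (1 - t)
Step 1 — (1 - t) = 1 - 0.169 = 0.831
Step 2 — T = 150640 / 0.831 ≈ 181280 N (5 s.f.)

181280 N


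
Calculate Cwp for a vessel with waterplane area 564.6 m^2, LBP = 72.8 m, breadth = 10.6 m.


Formula: Cwp = Aw / (L * B)
Step 1 — L * B = 72.8 * 10.6 = 771.68 m^2
Step 2 — Cwp = 564.6 / 771.68 ≈ 0.73165 (5 s.f.)

0.73165


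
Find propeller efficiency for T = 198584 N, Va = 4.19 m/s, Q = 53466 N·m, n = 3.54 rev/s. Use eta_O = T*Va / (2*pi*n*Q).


Formula: eta = T * Va / (2 * pi * n * Q)
Step 1 — numerator = T * Va = 198584 * 4.19 = 832066.96
Step 2 — 2 * pi * n = 2 * pi * 3.54 = 22.242476
Step 3 — denominator = 22.242476 * 53466 = 1189216.22
Step 4 — eta = 832066.96 / 1189216.22 ≈ 0.69968 (5 s.f.)

0.69968


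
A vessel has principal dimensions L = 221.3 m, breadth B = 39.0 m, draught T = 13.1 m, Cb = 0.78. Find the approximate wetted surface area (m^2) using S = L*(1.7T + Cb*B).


Formula: S = 1.7*L*T + V/T with V = Cb*L*B*T, i.e. S = L * (1.7*T + Cb*B)
Step 1 — 1.7*T = 1.7 * 13.1 = 22.27 m
Step 2 — Cb*B = 0.78 * 39.0 = 30.42 m
Step 3 — 1.7*T + Cb*B = 22.27 + 30.42 = 52.69 m
Step 4 — S = 221.3 * 52.69 ≈ 11660 m^2 (5 s.f.)

11660 m^2


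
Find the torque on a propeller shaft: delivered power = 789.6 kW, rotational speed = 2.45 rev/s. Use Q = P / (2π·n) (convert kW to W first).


Formula: Q = P_W / (2 * pi * n)
Step 1 — P_W = 789.6 kW * 1000 = 789600.0 W
Step 2 — 2 * pi * n = 2 * pi * 2.45 = 15.393804
Step 3 — Q = 789600.0 / 15.393804 ≈ 51293 N·m (5 s.f.)

51293 N·m


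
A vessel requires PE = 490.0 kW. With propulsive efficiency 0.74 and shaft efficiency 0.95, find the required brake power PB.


Formula: PB = PE / (eta_D * eta_S)
Step 1 — combined efficiency = eta_D * eta_S = 0.74 * 0.95 = 0.703
Step 2 — PB = 490.0 / 0.703 ≈ 697.01 kW (5 s.f.)

697.01 kW


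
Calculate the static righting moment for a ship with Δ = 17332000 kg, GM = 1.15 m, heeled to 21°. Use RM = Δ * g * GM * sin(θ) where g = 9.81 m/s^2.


Formula: GZ = GM * sin(theta); RM = disp * g * GZ
Step 1 — GZ = 1.15 * sin(21°) = 1.15 * 0.358368 = 0.412123 m
Step 2 — RM = 17332000 * 9.81 * 0.412123 ≈ 70072000 N·m (5 s.f.)

70072000 N·m


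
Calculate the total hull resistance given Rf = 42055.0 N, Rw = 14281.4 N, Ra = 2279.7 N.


Formula: Rt = Rf + Rw + Ra
Substituting: Rt = 42055.0 + 14281.4 + 2279.7
Result: Rt = 58616.1 N

58616.1 N


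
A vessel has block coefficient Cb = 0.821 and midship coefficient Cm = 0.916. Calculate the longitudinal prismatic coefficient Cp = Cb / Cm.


Formula: Cp = Cb / Cm
Substituting: Cp = 0.821 / 0.916
Result: Cp ≈ 0.89629 (5 s.f.)

0.89629


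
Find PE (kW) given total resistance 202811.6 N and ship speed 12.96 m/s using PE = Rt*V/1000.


Formula: PE = Rt * V / 1000 (kW)
Step 1 — PE (W) = 202811.6 * 12.96 = 2628438.336 W
Step 2 — PE (kW) = 2628438.336 / 1000 ≈ 2628.4 kW (5 s.f.)

2628.4 kW


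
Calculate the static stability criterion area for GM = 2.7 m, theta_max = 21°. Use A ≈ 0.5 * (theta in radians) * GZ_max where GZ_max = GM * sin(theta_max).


Formula: GZ_max = GM * sin(theta); Area = 0.5 * theta_rad * GZ_max
Step 1 — GZ_max = 2.7 * sin(21°) = 2.7 * 0.358368 = 0.967594 m
Step 2 — theta_rad = 21 * pi/180 = 0.366519 rad
Step 3 — Area = 0.5 * 0.366519 * 0.967594 ≈ 0.17732 m·rad (5 s.f.)

0.17732 m·rad


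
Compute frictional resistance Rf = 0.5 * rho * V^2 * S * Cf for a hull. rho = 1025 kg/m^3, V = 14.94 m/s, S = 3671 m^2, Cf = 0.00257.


Formula: Rf = 0.5 * rho * V^2 * S * Cf
Step 1 — V^2 = 14.94^2 = 223.2036
Step 2 — 0.5 * rho * V^2 = 0.5 * 1025 * 223.2036 = 114391.845
Step 3 — Rf = 114391.845 * 3671 * 0.00257 ≈ 1079200 N (5 s.f.)

1079200 N


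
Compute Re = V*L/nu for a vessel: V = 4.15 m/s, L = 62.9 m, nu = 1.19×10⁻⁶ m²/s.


Formula: Re = V * L / nu
Step 1 — V * L = 4.15 * 62.9 = 261.035 m^2/s
Step 2 — Re = 261.035 / 1.19e-6 = 2.19e+08

2.19e+08


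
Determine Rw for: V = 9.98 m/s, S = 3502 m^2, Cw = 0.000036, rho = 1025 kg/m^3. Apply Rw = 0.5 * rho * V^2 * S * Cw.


Formula: Rw = 0.5 * rho * V^2 * S * Cw
Step 1 — V^2 = 9.98^2 = 99.6004
Step 2 — 0.5 * rho * V^2 = 0.5 * 1025 * 99.6004 = 51045.205
Step 3 — Rw = 51045.205 * 3502 * 0.000036 ≈ 6435.4 N (5 s.f.)

6435.4 N


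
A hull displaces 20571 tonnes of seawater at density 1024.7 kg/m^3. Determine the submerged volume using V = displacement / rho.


Formula: V = mass / rho
Step 1 — convert tonnes to kg: 20571 t * 1000 = 20571000 kg
Step 2 — V = 20571000 / 1024.7 ≈ 20075 m^3 (5 s.f.)

20075 m^3


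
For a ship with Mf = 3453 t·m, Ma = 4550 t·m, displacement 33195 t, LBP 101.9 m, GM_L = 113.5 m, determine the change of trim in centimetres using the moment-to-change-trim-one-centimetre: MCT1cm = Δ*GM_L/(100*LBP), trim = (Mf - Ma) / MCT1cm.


Formula: net trimming moment = Mf - Ma; MCT1cm = Δ*GM_L/(100*LBP); trim = net moment / MCT1cm
Step 1 — net trimming moment = 3453 - 4550 = -1097 t·m
Step 2 — MCT1cm = 33195 * 113.5 / (100 * 101.9) = 369.7382 t·m/cm
Step 3 — trim = -1097 / 369.7382 ≈ -2.9670 cm (5 s.f.)

-2.9670 cm


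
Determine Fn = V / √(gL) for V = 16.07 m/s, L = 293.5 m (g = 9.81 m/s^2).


Formula: Fn = V / sqrt(g * L)
Step 1 — g * L = 9.81 * 293.5 = 2879.235
Step 2 — sqrt(g * L) = sqrt(2879.235) = 53.658504
Step 3 — Fn = 16.07 / 53.658504 ≈ 0.29949 (5 s.f.)

0.29949


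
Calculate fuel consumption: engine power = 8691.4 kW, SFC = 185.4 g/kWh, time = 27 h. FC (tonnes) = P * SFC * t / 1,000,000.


Formula: FC (tonnes) = P * SFC * t / 1,000,000
Step 1 — P * SFC * t = 8691.4 * 185.4 * 27 = 43507410.12 g
Step 2 — FC (tonnes) = 43507410.12 / 1,000,000 ≈ 43.507 tonnes (5 s.f.)

43.507 tonnes


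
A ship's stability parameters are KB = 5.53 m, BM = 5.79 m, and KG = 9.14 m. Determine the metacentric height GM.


Formula: GM = KB + BM - KG
Step 1 — KM = KB + BM = 5.53 + 5.79 = 11.32 m
Step 2 — GM = KM - KG = 11.32 - 9.14 = 2.18 m

2.18 m


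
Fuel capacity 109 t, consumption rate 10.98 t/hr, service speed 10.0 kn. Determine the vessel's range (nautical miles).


Formula: endurance = fuel / rate; range = endurance * speed
Step 1 — endurance = 109 / 10.98 = 9.9271 hours
Step 2 — range = 9.9271 * 10.0 ≈ 99.271 nautical miles (5 s.f.)

99.271 NM


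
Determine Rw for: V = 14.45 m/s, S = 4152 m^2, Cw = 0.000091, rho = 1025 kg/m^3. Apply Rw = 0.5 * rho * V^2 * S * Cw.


Formula: Rw = 0.5 * rho * V^2 * S * Cw
Step 1 — V^2 = 14.45^2 = 208.8025
Step 2 — 0.5 * rho * V^2 = 0.5 * 1025 * 208.8025 = 107011.28125
Step 3 — Rw = 107011.28125 * 4152 * 0.000091 ≈ 40432 N (5 s.f.)

40432 N


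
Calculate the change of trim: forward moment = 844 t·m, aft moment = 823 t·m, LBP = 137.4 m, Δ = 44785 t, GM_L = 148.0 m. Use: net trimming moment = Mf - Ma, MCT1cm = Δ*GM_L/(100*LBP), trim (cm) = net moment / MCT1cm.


Formula: net trimming moment = Mf - Ma; MCT1cm = Δ*GM_L/(100*LBP); trim = net moment / MCT1cm
Step 1 — net trimming moment = 844 - 823 = 21 t·m
Step 2 — MCT1cm = 44785 * 148.0 / (100 * 137.4) = 482.4003 t·m/cm
Step 3 — trim = 21 / 482.4003 ≈ 0.043532 cm (5 s.f.)

0.043532 cm


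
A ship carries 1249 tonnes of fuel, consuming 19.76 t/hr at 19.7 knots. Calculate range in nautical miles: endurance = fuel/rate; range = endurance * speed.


Formula: endurance = fuel / rate; range = endurance * speed
Step 1 — endurance = 1249 / 19.76 = 63.2085 hours
Step 2 — range = 63.2085 * 19.7 ≈ 1245.2 nautical miles (5 s.f.)

1245.2 NM


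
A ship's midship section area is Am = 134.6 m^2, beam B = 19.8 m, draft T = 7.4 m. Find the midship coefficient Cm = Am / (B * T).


Formula: Cm = Am / (B * T)
Step 1 — B * T = 19.8 * 7.4 = 146.52 m^2
Step 2 — Cm = 134.6 / 146.52 ≈ 0.91865 (5 s.f.)

0.91865


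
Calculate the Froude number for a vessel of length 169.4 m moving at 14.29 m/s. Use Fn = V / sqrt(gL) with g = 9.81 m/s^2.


Formula: Fn = V / sqrt(g * L)
Step 1 — g * L = 9.81 * 169.4 = 1661.814
Step 2 — sqrt(g * L) = sqrt(1661.814) = 40.765353
Step 3 — Fn = 14.29 / 40.765353 ≈ 0.35054 (5 s.f.)

0.35054


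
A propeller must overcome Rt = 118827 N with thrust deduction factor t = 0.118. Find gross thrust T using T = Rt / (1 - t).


Formula: T = Rt / (1 - t)
Step 1 — (1 - t) = 1 - 0.118 = 0.882
Step 2 — T = 118827 / 0.882 ≈ 134720 N (5 s.f.)

134720 N


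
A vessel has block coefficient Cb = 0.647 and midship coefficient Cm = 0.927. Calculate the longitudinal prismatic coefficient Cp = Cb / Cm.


Formula: Cp = Cb / Cm
Substituting: Cp = 0.647 / 0.927
Result: Cp ≈ 0.69795 (5 s.f.)

0.69795


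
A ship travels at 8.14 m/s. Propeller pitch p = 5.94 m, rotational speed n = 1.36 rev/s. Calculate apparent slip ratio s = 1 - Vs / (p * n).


Formula: s = 1 - Vs / (p * n)
Step 1 — p * n = 5.94 * 1.36 = 8.0784
Step 2 — Vs / (p*n) = 8.14 / 8.0784 = 1.007625 (6 d.p.)
Step 3 — s = 1 - 1.007625 = -0.007625

-0.007625


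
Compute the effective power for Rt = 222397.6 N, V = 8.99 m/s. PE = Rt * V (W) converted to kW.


Formula: PE = Rt * V / 1000 (kW)
Step 1 — PE (W) = 222397.6 * 8.99 = 1999354.424 W
Step 2 — PE (kW) = 1999354.424 / 1000 ≈ 1999.4 kW (5 s.f.)

1999.4 kW


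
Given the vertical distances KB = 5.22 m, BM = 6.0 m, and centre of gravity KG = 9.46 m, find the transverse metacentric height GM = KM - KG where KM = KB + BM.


Formula: GM = KB + BM - KG
Step 1 — KM = KB + BM = 5.22 + 6.0 = 11.22 m
Step 2 — GM = KM - KG = 11.22 - 9.46 = 1.76 m

1.76 m


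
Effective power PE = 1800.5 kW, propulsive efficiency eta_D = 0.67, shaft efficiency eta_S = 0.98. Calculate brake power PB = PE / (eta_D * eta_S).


Formula: PB = PE / (eta_D * eta_S)
Step 1 — combined efficiency = eta_D * eta_S = 0.67 * 0.98 = 0.6566
Step 2 — PB = 1800.5 / 0.6566 ≈ 2742.2 kW (5 s.f.)

2742.2 kW


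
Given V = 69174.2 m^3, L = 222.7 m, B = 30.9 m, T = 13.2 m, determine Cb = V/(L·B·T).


Formula: Cb = V / (L * B * T)
Step 1 — L * B * T = 222.7 * 30.9 * 13.2 = 90834.876 m^3
Step 2 — Cb = 69174.2 / 90834.876 ≈ 0.76154 (5 s.f.)

0.76154


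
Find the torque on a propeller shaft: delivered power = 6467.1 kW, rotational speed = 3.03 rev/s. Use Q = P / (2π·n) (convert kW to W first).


Formula: Q = P_W / (2 * pi * n)
Step 1 — P_W = 6467.1 kW * 1000 = 6467100.0 W
Step 2 — 2 * pi * n = 2 * pi * 3.03 = 19.038051
Step 3 — Q = 6467100.0 / 19.038051 ≈ 339690 N·m (5 s.f.)

339690 N·m


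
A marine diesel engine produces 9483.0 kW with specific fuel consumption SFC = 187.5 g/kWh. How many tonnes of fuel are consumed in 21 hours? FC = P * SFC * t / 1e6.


Formula: FC (tonnes) = P * SFC * t / 1,000,000
Step 1 — P * SFC * t = 9483.0 * 187.5 * 21 = 37339312.5 g
Step 2 — FC (tonnes) = 37339312.5 / 1,000,000 ≈ 37.339 tonnes (5 s.f.)

37.339 tonnes


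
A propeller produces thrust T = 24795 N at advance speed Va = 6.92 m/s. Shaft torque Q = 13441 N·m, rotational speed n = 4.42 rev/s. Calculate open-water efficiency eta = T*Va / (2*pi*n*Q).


Formula: eta = T * Va / (2 * pi * n * Q)
Step 1 — numerator = T * Va = 24795 * 6.92 = 171581.4
Step 2 — 2 * pi * n = 2 * pi * 4.42 = 27.771679
Step 3 — denominator = 27.771679 * 13441 = 373279.14
Step 4 — eta = 171581.4 / 373279.14 ≈ 0.45966 (5 s.f.)

0.45966


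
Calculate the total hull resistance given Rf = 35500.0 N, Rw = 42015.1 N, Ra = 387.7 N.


Formula: Rt = Rf + Rw + Ra
Substituting: Rt = 35500.0 + 42015.1 + 387.7
Result: Rt = 77902.8 N

77902.8 N


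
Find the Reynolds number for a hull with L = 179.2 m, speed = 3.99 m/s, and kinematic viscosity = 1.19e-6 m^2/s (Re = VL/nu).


Formula: Re = V * L / nu
Step 1 — V * L = 3.99 * 179.2 = 715.008 m^2/s
Step 2 — Re = 715.008 / 1.19e-6 = 6.01e+08

6.01e+08


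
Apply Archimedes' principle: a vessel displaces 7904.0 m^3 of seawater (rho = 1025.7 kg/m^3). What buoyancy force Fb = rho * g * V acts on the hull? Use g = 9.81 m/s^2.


Formula: Fb = rho * g * V
Substituting: Fb = 1025.7 * 9.81 * 7904.0
Intermediate: 1025.7 * 9.81 = 10062.117
Result: Fb = 10062.117 * 7904.0 ≈ 79531000 N (5 s.f.)

79531000 N


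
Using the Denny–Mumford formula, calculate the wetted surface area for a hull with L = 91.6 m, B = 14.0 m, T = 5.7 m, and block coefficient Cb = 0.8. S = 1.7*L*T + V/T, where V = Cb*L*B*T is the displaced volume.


Formula: S = 1.7*L*T + V/T with V = Cb*L*B*T, i.e. S = L * (1.7*T + Cb*B)
Step 1 — 1.7*T = 1.7 * 5.7 = 9.69 m
Step 2 — Cb*B = 0.8 * 14.0 = 11.2 m
Step 3 — 1.7*T + Cb*B = 9.69 + 11.2 = 20.89 m
Step 4 — S = 91.6 * 20.89 ≈ 1913.5 m^2 (5 s.f.)

1913.5 m^2


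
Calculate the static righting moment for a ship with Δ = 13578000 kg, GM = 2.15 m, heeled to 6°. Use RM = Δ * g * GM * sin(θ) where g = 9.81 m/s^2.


Formula: GZ = GM * sin(theta); RM = disp * g * GZ
Step 1 — GZ = 2.15 * sin(6°) = 2.15 * 0.104528 = 0.224735 m
Step 2 — RM = 13578000 * 9.81 * 0.224735 ≈ 29935000 N·m (5 s.f.)

29935000 N·m


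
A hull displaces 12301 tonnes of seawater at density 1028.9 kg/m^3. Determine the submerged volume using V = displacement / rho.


Formula: V = mass / rho
Step 1 — convert tonnes to kg: 12301 t * 1000 = 12301000 kg
Step 2 — V = 12301000 / 1028.9 ≈ 11955 m^3 (5 s.f.)

11955 m^3


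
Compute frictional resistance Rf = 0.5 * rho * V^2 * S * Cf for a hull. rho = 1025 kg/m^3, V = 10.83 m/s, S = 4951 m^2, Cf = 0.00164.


Formula: Rf = 0.5 * rho * V^2 * S * Cf
Step 1 — V^2 = 10.83^2 = 117.2889
Step 2 — 0.5 * rho * V^2 = 0.5 * 1025 * 117.2889 = 60110.56125
Step 3 — Rf = 60110.56125 * 4951 * 0.00164 ≈ 488080 N (5 s.f.)

488080 N


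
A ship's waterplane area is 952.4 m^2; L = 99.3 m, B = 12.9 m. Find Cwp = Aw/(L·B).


Formula: Cwp = Aw / (L * B)
Step 1 — L * B = 99.3 * 12.9 = 1280.97 m^2
Step 2 — Cwp = 952.4 / 1280.97 ≈ 0.74350 (5 s.f.)

0.74350


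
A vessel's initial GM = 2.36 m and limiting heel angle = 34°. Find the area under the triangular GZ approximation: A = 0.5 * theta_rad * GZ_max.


Formula: GZ_max = GM * sin(theta); Area = 0.5 * theta_rad * GZ_max
Step 1 — GZ_max = 2.36 * sin(34°) = 2.36 * 0.559193 = 1.319695 m
Step 2 — theta_rad = 34 * pi/180 = 0.593412 rad
Step 3 — Area = 0.5 * 0.593412 * 1.319695 ≈ 0.39156 m·rad (5 s.f.)

0.39156 m·rad


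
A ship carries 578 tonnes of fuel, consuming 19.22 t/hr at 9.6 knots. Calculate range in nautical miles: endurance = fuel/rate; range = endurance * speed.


Formula: endurance = fuel / rate; range = endurance * speed
Step 1 — endurance = 578 / 19.22 = 30.0728 hours
Step 2 — range = 30.0728 * 9.6 ≈ 288.70 nautical miles (5 s.f.)

288.70 NM


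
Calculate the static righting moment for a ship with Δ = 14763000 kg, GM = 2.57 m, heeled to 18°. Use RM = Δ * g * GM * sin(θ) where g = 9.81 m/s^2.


Formula: GZ = GM * sin(theta); RM = disp * g * GZ
Step 1 — GZ = 2.57 * sin(18°) = 2.57 * 0.309017 = 0.794174 m
Step 2 — RM = 14763000 * 9.81 * 0.794174 ≈ 115020000 N·m (5 s.f.)

115020000 N·m


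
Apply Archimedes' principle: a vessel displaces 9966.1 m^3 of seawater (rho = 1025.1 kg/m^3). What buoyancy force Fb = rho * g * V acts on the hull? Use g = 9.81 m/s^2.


Formula: Fb = rho * g * V
Substituting: Fb = 1025.1 * 9.81 * 9966.1
Intermediate: 1025.1 * 9.81 = 10056.231
Result: Fb = 10056.231 * 9966.1 ≈ 100220000 N (5 s.f.)

100220000 N


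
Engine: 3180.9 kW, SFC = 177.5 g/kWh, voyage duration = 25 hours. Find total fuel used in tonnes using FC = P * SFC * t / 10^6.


Formula: FC (tonnes) = P * SFC * t / 1,000,000
Step 1 — P * SFC * t = 3180.9 * 177.5 * 25 = 14115243.75 g
Step 2 — FC (tonnes) = 14115243.75 / 1,000,000 ≈ 14.115 tonnes (5 s.f.)

14.115 tonnes


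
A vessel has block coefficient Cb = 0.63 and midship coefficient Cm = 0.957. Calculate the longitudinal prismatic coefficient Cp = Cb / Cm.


Formula: Cp = Cb / Cm
Substituting: Cp = 0.63 / 0.957
Result: Cp ≈ 0.65831 (5 s.f.)

0.65831


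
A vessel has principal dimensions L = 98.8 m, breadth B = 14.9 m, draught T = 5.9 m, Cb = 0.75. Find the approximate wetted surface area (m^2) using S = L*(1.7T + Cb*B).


Formula: S = 1.7*L*T + V/T with V = Cb*L*B*T, i.e. S = L * (1.7*T + Cb*B)
Step 1 — 1.7*T = 1.7 * 5.9 = 10.03 m
Step 2 — Cb*B = 0.75 * 14.9 = 11.175 m
Step 3 — 1.7*T + Cb*B = 10.03 + 11.175 = 21.205 m
Step 4 — S = 98.8 * 21.205 ≈ 2095.1 m^2 (5 s.f.)

2095.1 m^2


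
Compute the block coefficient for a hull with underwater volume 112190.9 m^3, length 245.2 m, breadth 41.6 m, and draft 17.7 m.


Formula: Cb = V / (L * B * T)
Step 1 — L * B * T = 245.2 * 41.6 * 17.7 = 180545.664 m^3
Step 2 — Cb = 112190.9 / 180545.664 ≈ 0.62140 (5 s.f.)

0.62140


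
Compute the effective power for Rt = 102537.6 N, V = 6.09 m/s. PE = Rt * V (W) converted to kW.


Formula: PE = Rt * V / 1000 (kW)
Step 1 — PE (W) = 102537.6 * 6.09 = 624453.984 W
Step 2 — PE (kW) = 624453.984 / 1000 ≈ 624.45 kW (5 s.f.)

624.45 kW


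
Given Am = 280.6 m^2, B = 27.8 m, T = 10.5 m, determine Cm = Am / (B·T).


Formula: Cm = Am / (B * T)
Step 1 — B * T = 27.8 * 10.5 = 291.9 m^2
Step 2 — Cm = 280.6 / 291.9 ≈ 0.96129 (5 s.f.)

0.96129


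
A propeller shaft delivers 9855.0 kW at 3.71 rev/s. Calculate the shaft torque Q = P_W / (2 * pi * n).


Formula: Q = P_W / (2 * pi * n)
Step 1 — P_W = 9855.0 kW * 1000 = 9855000.0 W
Step 2 — 2 * pi * n = 2 * pi * 3.71 = 23.310617
Step 3 — Q = 9855000.0 / 23.310617 ≈ 422770 N·m (5 s.f.)

422770 N·m


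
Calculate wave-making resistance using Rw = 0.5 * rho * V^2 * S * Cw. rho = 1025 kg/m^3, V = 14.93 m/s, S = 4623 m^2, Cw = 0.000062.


Formula: Rw = 0.5 * rho * V^2 * S * Cw
Step 1 — V^2 = 14.93^2 = 222.9049
Step 2 — 0.5 * rho * V^2 = 0.5 * 1025 * 222.9049 = 114238.76125
Step 3 — Rw = 114238.76125 * 4623 * 0.000062 ≈ 32744 N (5 s.f.)

32744 N


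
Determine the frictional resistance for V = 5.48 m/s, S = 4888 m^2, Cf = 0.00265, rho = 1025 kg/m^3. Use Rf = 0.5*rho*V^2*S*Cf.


Formula: Rf = 0.5 * rho * V^2 * S * Cf
Step 1 — V^2 = 5.48^2 = 30.0304
Step 2 — 0.5 * rho * V^2 = 0.5 * 1025 * 30.0304 = 15390.58
Step 3 — Rf = 15390.58 * 4888 * 0.00265 ≈ 199360 N (5 s.f.)

199360 N


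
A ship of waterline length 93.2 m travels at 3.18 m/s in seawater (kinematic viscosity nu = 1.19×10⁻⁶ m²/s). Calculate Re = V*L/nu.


Formula: Re = V * L / nu
Step 1 — V * L = 3.18 * 93.2 = 296.376 m^2/s
Step 2 — Re = 296.376 / 1.19e-6 = 2.49e+08

2.49e+08


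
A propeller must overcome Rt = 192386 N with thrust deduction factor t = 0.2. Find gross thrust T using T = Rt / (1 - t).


Formula: T = Rt / (1 - t)
Step 1 — (1 - t) = 1 - 0.2 = 0.8
Step 2 — T = 192386 / 0.8 ≈ 240480 N (5 s.f.)

240480 N


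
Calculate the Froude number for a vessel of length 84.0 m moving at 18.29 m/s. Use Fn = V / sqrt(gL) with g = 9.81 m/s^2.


Formula: Fn = V / sqrt(g * L)
Step 1 — g * L = 9.81 * 84.0 = 824.04
Step 2 — sqrt(g * L) = sqrt(824.04) = 28.706097
Step 3 — Fn = 18.29 / 28.706097 ≈ 0.63715 (5 s.f.)

0.63715
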